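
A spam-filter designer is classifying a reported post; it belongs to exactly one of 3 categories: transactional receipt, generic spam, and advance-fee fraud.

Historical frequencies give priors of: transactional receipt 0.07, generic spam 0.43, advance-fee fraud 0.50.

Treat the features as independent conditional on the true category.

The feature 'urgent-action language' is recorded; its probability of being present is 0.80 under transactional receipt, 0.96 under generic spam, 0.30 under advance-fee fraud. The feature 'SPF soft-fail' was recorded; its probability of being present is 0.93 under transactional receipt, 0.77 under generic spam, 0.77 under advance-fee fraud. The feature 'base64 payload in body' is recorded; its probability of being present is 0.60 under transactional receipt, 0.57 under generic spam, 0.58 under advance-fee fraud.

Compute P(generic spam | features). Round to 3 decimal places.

Multiply each prior by the joint likelihood of the feature pattern:
  transactional receipt: 0.07 × 0.80 × 0.93 × 0.60 = 0.031248
  generic spam: 0.43 × 0.96 × 0.77 × 0.57 = 0.18118
  advance-fee fraud: 0.50 × 0.30 × 0.77 × 0.58 = 0.06699
The unnormalized weights sum to 0.27942.
P(generic spam | evidence) = 0.18118 / 0.27942 ≈ 0.648.

0.648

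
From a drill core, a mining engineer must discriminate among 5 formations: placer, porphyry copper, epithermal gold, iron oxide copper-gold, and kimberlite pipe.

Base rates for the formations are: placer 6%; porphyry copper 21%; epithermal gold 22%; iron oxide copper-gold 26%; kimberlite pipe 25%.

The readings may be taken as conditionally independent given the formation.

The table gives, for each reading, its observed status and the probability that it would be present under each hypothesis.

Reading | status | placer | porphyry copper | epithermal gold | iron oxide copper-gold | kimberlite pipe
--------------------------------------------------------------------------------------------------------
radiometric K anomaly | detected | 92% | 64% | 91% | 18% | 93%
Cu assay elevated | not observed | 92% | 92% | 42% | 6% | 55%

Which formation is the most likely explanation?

epithermal gold

For each hypothesis, the unnormalized posterior weight is prior × product of the reading likelihoods (using 1 − P(present | H) for each absent reading):
  placer: 0.06 × 0.92 × (1 − 0.92) = 0.004416
  porphyry copper: 0.21 × 0.64 × (1 − 0.92) = 0.010752
  epithermal gold: 0.22 × 0.91 × (1 − 0.42) = 0.11612
  iron oxide copper-gold: 0.26 × 0.18 × (1 − 0.06) = 0.043992
  kimberlite pipe: 0.25 × 0.93 × (1 − 0.55) = 0.10462
Normalizing constant Z = 0.004416 + 0.010752 + 0.11612 + 0.043992 + 0.10462 = 0.2799.
P(placer | evidence) ≈ 0.004416 / 0.2799 ≈ 0.016
P(porphyry copper | evidence) ≈ 0.010752 / 0.2799 ≈ 0.038
P(epithermal gold | evidence) ≈ 0.11612 / 0.2799 ≈ 0.415
P(iron oxide copper-gold | evidence) ≈ 0.043992 / 0.2799 ≈ 0.157
P(kimberlite pipe | evidence) ≈ 0.10462 / 0.2799 ≈ 0.374
The largest is 0.415, so epithermal gold is most probable.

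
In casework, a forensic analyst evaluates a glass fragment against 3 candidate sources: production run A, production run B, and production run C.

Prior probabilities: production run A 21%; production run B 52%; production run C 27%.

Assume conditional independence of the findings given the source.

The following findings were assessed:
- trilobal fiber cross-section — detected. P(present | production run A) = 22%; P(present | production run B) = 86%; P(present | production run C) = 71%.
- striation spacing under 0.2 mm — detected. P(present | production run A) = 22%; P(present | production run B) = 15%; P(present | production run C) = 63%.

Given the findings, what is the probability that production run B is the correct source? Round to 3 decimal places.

0.339

By Bayes' rule with conditional independence, the unnormalized weight for each hypothesis is prior × ∏ likelihoods:
  production run A: 0.21 × 0.22 × 0.22 = 0.010164
  production run B: 0.52 × 0.86 × 0.15 = 0.06708
  production run C: 0.27 × 0.71 × 0.63 = 0.12077
Normalizing constant Z = 0.010164 + 0.06708 + 0.12077 = 0.19801.
P(production run B | evidence) = 0.06708 / 0.19801 ≈ 0.339.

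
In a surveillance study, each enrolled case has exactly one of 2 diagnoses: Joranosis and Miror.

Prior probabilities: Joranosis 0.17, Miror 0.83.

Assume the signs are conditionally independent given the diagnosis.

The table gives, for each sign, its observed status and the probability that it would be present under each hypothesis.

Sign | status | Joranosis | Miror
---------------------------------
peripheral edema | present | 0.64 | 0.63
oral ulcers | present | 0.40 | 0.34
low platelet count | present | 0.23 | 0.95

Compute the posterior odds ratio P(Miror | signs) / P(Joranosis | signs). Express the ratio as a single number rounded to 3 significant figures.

16.9

Posterior odds equal prior odds times the likelihood ratio; only the two competing hypotheses matter.
  Miror: 0.83 × 0.63 × 0.34 × 0.95 = 0.1689
  Joranosis: 0.17 × 0.64 × 0.40 × 0.23 = 0.01001
Posterior odds = 0.1689 / 0.01001 ≈ 16.9.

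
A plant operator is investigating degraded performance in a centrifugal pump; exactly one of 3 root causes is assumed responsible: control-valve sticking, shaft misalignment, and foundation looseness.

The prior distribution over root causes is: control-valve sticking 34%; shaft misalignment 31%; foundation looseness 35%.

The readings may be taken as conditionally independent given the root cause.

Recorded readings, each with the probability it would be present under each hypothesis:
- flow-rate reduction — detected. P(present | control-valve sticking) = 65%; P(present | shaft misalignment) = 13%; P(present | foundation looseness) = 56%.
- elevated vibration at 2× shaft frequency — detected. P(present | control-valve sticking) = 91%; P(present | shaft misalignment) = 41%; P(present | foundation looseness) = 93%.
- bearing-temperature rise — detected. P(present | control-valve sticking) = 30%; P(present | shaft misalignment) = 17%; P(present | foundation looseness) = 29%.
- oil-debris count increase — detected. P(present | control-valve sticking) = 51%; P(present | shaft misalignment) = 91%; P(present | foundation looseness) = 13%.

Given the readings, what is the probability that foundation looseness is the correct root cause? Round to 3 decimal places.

0.171

For each hypothesis, the unnormalized posterior weight is prior × product of the reading likelihoods:
  control-valve sticking: 0.34 × 0.65 × 0.91 × 0.30 × 0.51 = 0.03077
  shaft misalignment: 0.31 × 0.13 × 0.41 × 0.17 × 0.91 = 0.0025561
  foundation looseness: 0.35 × 0.56 × 0.93 × 0.29 × 0.13 = 0.006872
The unnormalized weights sum to 0.040198.
P(foundation looseness | evidence) = 0.006872 / 0.040198 ≈ 0.171.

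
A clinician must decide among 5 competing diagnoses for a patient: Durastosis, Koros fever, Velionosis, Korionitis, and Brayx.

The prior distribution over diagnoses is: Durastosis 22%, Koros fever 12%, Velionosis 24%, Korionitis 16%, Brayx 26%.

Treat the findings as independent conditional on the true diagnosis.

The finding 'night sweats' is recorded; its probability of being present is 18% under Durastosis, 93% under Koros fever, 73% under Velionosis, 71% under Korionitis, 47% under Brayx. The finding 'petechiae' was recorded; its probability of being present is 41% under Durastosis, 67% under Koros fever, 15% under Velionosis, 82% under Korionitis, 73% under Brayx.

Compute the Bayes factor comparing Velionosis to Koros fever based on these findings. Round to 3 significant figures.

0.176

Joint likelihood of the evidence pattern under each hypothesis:
  Velionosis: 0.73 × 0.15 = 0.1095
  Koros fever: 0.93 × 0.67 = 0.6231
Bayes factor = 0.1095 / 0.6231 ≈ 0.176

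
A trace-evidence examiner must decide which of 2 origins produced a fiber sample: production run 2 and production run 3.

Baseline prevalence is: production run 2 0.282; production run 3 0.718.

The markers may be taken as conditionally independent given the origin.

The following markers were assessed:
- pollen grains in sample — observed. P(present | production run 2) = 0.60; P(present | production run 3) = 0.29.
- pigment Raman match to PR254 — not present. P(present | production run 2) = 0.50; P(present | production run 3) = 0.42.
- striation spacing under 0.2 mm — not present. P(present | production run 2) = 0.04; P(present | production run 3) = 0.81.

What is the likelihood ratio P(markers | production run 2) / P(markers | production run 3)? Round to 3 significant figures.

The Bayes factor is the ratio of the joint likelihoods of the marker pattern under the two hypotheses (using 1 − P(present | H) for each absent marker).
  production run 2: 0.60 × (1 − 0.50) × (1 − 0.04) = 0.288
  production run 3: 0.29 × (1 − 0.42) × (1 − 0.81) = 0.031958
Bayes factor = 0.288 / 0.031958 ≈ 9.01

9.01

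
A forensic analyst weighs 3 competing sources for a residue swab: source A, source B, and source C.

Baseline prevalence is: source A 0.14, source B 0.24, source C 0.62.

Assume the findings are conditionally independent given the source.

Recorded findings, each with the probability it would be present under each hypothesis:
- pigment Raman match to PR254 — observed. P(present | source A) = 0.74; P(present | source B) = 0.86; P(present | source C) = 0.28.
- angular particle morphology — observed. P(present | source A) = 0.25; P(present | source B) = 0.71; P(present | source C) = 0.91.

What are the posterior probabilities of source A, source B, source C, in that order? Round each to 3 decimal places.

For each hypothesis, the unnormalized posterior weight is prior × product of the finding likelihoods:
  source A: 0.14 × 0.74 × 0.25 = 0.0259
  source B: 0.24 × 0.86 × 0.71 = 0.14654
  source C: 0.62 × 0.28 × 0.91 = 0.15798
Normalizing constant Z = 0.0259 + 0.14654 + 0.15798 = 0.33042.
P(source A | evidence) = 0.0259 / 0.33042 ≈ 0.078
P(source B | evidence) = 0.14654 / 0.33042 ≈ 0.444
P(source C | evidence) = 0.15798 / 0.33042 ≈ 0.478

0.078, 0.444, 0.478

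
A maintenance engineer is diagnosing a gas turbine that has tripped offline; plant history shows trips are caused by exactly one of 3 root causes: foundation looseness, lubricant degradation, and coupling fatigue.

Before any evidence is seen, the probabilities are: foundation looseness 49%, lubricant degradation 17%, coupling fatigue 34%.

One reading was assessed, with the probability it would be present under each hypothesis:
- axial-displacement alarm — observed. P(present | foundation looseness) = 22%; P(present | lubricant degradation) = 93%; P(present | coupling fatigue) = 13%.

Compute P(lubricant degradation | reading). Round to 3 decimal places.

Multiply each prior by the likelihood of the reading:
  foundation looseness: 0.49 × 0.22 = 0.1078
  lubricant degradation: 0.17 × 0.93 = 0.1581
  coupling fatigue: 0.34 × 0.13 = 0.0442
The unnormalized weights sum to 0.3101.
P(lubricant degradation | evidence) = 0.1581 / 0.3101 ≈ 0.510.

0.510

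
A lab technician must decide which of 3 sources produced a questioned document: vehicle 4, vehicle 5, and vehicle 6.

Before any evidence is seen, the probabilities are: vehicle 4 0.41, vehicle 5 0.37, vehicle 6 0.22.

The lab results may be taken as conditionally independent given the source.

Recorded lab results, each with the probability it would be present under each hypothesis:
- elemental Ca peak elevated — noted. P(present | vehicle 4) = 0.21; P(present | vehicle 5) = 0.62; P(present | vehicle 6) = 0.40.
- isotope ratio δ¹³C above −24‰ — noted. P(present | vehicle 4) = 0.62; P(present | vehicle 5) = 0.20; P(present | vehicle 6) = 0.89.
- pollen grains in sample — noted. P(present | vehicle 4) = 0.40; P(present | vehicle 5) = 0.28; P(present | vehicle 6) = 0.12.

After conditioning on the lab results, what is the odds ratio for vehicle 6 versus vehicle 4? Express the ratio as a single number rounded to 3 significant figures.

Unnormalized posterior weight (prior times the lab result likelihoods) for each of the two hypotheses:
  vehicle 6: 0.22 × 0.40 × 0.89 × 0.12 = 0.0093984
  vehicle 4: 0.41 × 0.21 × 0.62 × 0.40 = 0.021353
Posterior odds = 0.0093984 / 0.021353 ≈ 0.440.

0.440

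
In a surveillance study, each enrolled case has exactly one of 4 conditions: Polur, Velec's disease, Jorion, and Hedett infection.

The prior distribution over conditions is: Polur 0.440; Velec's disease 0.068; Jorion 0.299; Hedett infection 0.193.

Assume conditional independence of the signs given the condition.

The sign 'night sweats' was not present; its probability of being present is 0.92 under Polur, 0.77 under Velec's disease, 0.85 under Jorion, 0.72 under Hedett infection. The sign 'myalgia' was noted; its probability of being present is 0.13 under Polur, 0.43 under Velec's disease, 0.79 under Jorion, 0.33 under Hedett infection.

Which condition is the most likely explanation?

For each hypothesis, the unnormalized posterior weight is prior × product of the sign likelihoods (using 1 − P(present | H) for each absent sign):
  Polur: 0.440 × (1 − 0.92) × 0.13 = 0.004576
  Velec's disease: 0.068 × (1 − 0.77) × 0.43 = 0.0067252
  Jorion: 0.299 × (1 − 0.85) × 0.79 = 0.035432
  Hedett infection: 0.193 × (1 − 0.72) × 0.33 = 0.017833
Normalizing constant Z = 0.004576 + 0.0067252 + 0.035432 + 0.017833 = 0.064566.
P(Polur | evidence) ≈ 0.004576 / 0.064566 ≈ 0.071
P(Velec's disease | evidence) ≈ 0.0067252 / 0.064566 ≈ 0.104
P(Jorion | evidence) ≈ 0.035432 / 0.064566 ≈ 0.549
P(Hedett infection | evidence) ≈ 0.017833 / 0.064566 ≈ 0.276
The largest is 0.549, so Jorion is most probable.

Jorion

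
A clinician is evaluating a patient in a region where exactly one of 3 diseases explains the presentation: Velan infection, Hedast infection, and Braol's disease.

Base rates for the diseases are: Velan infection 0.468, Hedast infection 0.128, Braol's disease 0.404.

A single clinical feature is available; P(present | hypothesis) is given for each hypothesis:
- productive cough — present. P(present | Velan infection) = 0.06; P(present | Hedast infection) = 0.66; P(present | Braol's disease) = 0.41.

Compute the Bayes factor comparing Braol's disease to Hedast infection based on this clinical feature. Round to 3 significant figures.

0.621

Likelihood of this clinical feature under each hypothesis:
  Braol's disease: 0.41
  Hedast infection: 0.66
Bayes factor = 0.41 / 0.66 ≈ 0.621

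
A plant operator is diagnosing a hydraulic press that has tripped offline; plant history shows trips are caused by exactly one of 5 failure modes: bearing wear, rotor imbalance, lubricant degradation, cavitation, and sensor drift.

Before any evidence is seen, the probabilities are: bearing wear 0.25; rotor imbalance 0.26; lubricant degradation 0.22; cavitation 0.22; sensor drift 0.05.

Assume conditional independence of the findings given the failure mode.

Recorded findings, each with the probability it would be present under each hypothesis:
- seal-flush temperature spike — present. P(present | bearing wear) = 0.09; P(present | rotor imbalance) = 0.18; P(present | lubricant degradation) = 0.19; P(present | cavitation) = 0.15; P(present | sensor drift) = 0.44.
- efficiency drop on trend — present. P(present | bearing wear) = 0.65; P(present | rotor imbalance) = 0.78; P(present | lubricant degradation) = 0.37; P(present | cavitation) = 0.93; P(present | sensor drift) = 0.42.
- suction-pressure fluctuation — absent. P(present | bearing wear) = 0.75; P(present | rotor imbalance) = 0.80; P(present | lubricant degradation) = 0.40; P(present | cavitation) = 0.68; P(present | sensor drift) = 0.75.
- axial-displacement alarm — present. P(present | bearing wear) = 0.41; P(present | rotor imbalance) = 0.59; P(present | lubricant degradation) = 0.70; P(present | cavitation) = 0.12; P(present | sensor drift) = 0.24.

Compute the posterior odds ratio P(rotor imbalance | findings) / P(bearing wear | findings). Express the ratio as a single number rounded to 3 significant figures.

2.87

Unnormalized posterior weight (prior times the finding likelihoods) for each of the two hypotheses (using 1 − P(present | H) for each absent finding):
  rotor imbalance: 0.26 × 0.18 × 0.78 × (1 − 0.80) × 0.59 = 0.0043075
  bearing wear: 0.25 × 0.09 × 0.65 × (1 − 0.75) × 0.41 = 0.0014991
Posterior odds = 0.0043075 / 0.0014991 ≈ 2.87.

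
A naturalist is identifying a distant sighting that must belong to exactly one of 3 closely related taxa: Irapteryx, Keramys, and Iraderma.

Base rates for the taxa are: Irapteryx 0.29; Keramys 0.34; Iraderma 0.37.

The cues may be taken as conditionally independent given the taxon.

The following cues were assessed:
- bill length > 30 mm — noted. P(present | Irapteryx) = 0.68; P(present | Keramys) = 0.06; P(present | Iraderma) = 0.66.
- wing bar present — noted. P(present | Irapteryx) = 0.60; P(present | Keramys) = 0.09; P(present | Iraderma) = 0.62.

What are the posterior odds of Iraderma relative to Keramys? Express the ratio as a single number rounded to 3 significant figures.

82.5

The normalizing constant cancels in an odds ratio, so compute prior × likelihood for the two hypotheses only:
  Iraderma: 0.37 × 0.66 × 0.62 = 0.1514
  Keramys: 0.34 × 0.06 × 0.09 = 0.001836
Odds(Iraderma : Keramys) = 0.1514 / 0.001836 ≈ 82.5.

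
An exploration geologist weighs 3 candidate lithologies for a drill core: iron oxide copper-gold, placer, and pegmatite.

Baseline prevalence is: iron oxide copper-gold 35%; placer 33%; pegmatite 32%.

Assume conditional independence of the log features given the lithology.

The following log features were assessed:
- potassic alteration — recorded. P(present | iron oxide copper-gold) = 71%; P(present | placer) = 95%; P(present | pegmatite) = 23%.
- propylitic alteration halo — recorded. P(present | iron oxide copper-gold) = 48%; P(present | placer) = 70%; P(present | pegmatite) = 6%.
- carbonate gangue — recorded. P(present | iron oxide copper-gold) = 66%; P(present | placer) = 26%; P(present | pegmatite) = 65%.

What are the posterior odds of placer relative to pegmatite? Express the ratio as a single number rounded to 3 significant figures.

Posterior odds equal prior odds times the likelihood ratio; only the two competing hypotheses matter.
  placer: 0.33 × 0.95 × 0.70 × 0.26 = 0.057057
  pegmatite: 0.32 × 0.23 × 0.06 × 0.65 = 0.0028704
Odds(placer : pegmatite) = 0.057057 / 0.0028704 ≈ 19.9.

19.9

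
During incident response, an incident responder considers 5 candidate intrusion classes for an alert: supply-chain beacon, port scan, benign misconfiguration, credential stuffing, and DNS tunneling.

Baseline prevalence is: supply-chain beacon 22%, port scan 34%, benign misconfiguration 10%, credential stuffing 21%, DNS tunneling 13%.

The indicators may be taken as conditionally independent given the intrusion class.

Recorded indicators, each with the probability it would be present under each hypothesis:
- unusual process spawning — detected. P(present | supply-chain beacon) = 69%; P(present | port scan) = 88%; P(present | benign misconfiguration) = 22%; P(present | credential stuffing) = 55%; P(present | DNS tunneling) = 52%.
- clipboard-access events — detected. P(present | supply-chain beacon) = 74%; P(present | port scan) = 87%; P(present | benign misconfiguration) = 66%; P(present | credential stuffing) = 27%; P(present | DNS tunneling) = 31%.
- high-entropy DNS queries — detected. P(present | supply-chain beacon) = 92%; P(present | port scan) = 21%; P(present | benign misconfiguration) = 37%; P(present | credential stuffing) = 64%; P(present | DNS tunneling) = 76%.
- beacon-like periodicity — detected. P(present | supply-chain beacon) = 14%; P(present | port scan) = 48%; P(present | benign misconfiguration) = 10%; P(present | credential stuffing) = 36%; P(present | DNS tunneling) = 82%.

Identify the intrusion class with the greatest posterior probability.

port scan

Multiply each prior by the joint likelihood of the indicator pattern:
  supply-chain beacon: 0.22 × 0.69 × 0.74 × 0.92 × 0.14 = 0.014468
  port scan: 0.34 × 0.88 × 0.87 × 0.21 × 0.48 = 0.026239
  benign misconfiguration: 0.10 × 0.22 × 0.66 × 0.37 × 0.10 = 0.00053724
  credential stuffing: 0.21 × 0.55 × 0.27 × 0.64 × 0.36 = 0.007185
  DNS tunneling: 0.13 × 0.52 × 0.31 × 0.76 × 0.82 = 0.01306
The unnormalized weights sum to 0.061489.
P(supply-chain beacon | evidence) ≈ 0.014468 / 0.061489 ≈ 0.235
P(port scan | evidence) ≈ 0.026239 / 0.061489 ≈ 0.427
P(benign misconfiguration | evidence) ≈ 0.00053724 / 0.061489 ≈ 0.009
P(credential stuffing | evidence) ≈ 0.007185 / 0.061489 ≈ 0.117
P(DNS tunneling | evidence) ≈ 0.01306 / 0.061489 ≈ 0.212
The largest is 0.427, so port scan is most probable.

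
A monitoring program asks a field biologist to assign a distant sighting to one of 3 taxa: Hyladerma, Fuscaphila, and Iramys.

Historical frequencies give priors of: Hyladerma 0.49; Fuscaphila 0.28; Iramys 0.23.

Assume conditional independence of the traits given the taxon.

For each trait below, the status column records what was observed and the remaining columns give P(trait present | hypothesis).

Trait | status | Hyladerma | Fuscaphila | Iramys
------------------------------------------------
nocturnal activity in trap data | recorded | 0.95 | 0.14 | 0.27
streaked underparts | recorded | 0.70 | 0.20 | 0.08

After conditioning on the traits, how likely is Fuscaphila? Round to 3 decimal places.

0.023

By Bayes' rule with conditional independence, the unnormalized weight for each hypothesis is prior × ∏ likelihoods:
  Hyladerma: 0.49 × 0.95 × 0.70 = 0.32585
  Fuscaphila: 0.28 × 0.14 × 0.20 = 0.00784
  Iramys: 0.23 × 0.27 × 0.08 = 0.004968
Marginal likelihood of the evidence = 0.33866.
P(Fuscaphila | evidence) = 0.00784 / 0.33866 ≈ 0.023.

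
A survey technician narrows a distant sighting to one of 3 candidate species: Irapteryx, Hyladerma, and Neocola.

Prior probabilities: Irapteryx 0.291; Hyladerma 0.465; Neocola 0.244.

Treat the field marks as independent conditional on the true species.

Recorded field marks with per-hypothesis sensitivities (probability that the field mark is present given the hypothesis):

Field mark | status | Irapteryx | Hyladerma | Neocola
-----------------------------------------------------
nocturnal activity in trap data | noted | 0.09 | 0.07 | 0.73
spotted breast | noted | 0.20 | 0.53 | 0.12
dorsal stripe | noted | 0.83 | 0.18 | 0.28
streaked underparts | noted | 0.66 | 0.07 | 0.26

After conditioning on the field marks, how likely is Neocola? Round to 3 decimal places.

For each hypothesis, the unnormalized posterior weight is prior × product of the field mark likelihoods:
  Irapteryx: 0.291 × 0.09 × 0.20 × 0.83 × 0.66 = 0.0028694
  Hyladerma: 0.465 × 0.07 × 0.53 × 0.18 × 0.07 = 0.00021737
  Neocola: 0.244 × 0.73 × 0.12 × 0.28 × 0.26 = 0.0015561
The unnormalized weights sum to 0.0046428.
P(Neocola | evidence) = 0.0015561 / 0.0046428 ≈ 0.335.

0.335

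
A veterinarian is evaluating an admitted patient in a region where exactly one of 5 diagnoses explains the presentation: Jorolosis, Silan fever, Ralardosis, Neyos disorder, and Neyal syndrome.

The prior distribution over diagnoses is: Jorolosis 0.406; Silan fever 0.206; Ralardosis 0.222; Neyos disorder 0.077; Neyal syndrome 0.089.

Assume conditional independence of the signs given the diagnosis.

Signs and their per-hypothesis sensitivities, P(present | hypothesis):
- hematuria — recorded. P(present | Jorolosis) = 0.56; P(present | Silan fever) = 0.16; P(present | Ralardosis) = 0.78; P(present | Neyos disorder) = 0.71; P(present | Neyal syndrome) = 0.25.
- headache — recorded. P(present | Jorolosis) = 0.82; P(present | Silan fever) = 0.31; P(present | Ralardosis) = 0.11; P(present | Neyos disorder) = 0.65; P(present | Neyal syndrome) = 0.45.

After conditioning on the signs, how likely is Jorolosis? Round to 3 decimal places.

0.714

Multiply each prior by the joint likelihood of the sign pattern:
  Jorolosis: 0.406 × 0.56 × 0.82 = 0.18644
  Silan fever: 0.206 × 0.16 × 0.31 = 0.010218
  Ralardosis: 0.222 × 0.78 × 0.11 = 0.019048
  Neyos disorder: 0.077 × 0.71 × 0.65 = 0.035535
  Neyal syndrome: 0.089 × 0.25 × 0.45 = 0.010013
The unnormalized weights sum to 0.26125.
P(Jorolosis | evidence) = 0.18644 / 0.26125 ≈ 0.714.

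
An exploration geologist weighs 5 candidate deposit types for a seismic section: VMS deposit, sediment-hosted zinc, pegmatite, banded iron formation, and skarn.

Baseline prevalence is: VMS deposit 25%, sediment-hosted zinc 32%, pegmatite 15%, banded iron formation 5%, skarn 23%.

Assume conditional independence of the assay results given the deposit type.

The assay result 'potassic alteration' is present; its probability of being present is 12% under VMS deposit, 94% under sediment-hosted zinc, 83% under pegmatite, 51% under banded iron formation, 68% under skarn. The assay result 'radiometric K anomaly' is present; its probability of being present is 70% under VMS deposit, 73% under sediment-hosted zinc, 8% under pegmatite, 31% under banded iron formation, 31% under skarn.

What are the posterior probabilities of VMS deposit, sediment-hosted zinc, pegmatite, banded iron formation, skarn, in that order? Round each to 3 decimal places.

0.068, 0.715, 0.032, 0.026, 0.158

By Bayes' rule with conditional independence, the unnormalized weight for each hypothesis is prior × ∏ likelihoods:
  VMS deposit: 0.25 × 0.12 × 0.70 = 0.021
  sediment-hosted zinc: 0.32 × 0.94 × 0.73 = 0.21958
  pegmatite: 0.15 × 0.83 × 0.08 = 0.00996
  banded iron formation: 0.05 × 0.51 × 0.31 = 0.007905
  skarn: 0.23 × 0.68 × 0.31 = 0.048484
Normalizing constant Z = 0.021 + 0.21958 + 0.00996 + 0.007905 + 0.048484 = 0.30693.
P(VMS deposit | evidence) = 0.021 / 0.30693 ≈ 0.068
P(sediment-hosted zinc | evidence) = 0.21958 / 0.30693 ≈ 0.715
P(pegmatite | evidence) = 0.00996 / 0.30693 ≈ 0.032
P(banded iron formation | evidence) = 0.007905 / 0.30693 ≈ 0.026
P(skarn | evidence) = 0.048484 / 0.30693 ≈ 0.158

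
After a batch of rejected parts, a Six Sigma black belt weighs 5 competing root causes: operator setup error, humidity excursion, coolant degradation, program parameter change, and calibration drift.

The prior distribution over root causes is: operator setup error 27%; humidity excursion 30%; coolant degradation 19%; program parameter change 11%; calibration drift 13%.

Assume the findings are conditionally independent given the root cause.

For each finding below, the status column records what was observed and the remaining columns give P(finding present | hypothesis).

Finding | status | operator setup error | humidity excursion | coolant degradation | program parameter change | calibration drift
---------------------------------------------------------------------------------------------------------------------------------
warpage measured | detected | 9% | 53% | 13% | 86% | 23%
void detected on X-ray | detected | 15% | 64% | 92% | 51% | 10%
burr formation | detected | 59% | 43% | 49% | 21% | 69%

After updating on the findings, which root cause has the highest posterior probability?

humidity excursion

By Bayes' rule with conditional independence, the unnormalized weight for each hypothesis is prior × ∏ likelihoods:
  operator setup error: 0.27 × 0.09 × 0.15 × 0.59 = 0.0021506
  humidity excursion: 0.30 × 0.53 × 0.64 × 0.43 = 0.043757
  coolant degradation: 0.19 × 0.13 × 0.92 × 0.49 = 0.011135
  program parameter change: 0.11 × 0.86 × 0.51 × 0.21 = 0.010132
  calibration drift: 0.13 × 0.23 × 0.10 × 0.69 = 0.0020631
The unnormalized weights sum to 0.069237.
P(operator setup error | evidence) ≈ 0.0021506 / 0.069237 ≈ 0.031
P(humidity excursion | evidence) ≈ 0.043757 / 0.069237 ≈ 0.632
P(coolant degradation | evidence) ≈ 0.011135 / 0.069237 ≈ 0.161
P(program parameter change | evidence) ≈ 0.010132 / 0.069237 ≈ 0.146
P(calibration drift | evidence) ≈ 0.0020631 / 0.069237 ≈ 0.030
The largest is 0.632, so humidity excursion is most probable.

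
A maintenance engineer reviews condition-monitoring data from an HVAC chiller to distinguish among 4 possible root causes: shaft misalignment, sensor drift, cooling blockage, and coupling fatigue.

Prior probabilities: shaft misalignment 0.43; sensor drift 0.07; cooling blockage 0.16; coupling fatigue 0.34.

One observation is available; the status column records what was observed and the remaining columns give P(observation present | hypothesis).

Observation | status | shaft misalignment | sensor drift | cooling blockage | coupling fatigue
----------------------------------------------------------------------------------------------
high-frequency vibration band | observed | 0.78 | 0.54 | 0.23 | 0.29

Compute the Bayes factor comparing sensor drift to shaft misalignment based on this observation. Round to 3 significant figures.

0.692

The Bayes factor is the ratio of the two likelihoods.
  sensor drift: 0.54
  shaft misalignment: 0.78
Bayes factor = 0.54 / 0.78 ≈ 0.692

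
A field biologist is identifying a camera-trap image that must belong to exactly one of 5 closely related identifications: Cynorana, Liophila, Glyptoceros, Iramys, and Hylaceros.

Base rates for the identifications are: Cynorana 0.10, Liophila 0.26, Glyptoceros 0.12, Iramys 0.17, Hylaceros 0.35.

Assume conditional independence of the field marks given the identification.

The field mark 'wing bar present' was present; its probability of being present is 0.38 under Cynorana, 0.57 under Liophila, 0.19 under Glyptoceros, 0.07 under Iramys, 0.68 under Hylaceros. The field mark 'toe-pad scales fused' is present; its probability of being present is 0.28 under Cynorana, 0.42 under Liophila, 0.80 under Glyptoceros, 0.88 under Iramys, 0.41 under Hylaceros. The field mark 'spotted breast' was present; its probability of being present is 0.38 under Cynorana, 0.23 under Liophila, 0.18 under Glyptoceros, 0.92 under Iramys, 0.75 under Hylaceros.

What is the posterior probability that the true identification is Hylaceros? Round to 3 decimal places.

For each hypothesis, the unnormalized posterior weight is prior × product of the field mark likelihoods:
  Cynorana: 0.10 × 0.38 × 0.28 × 0.38 = 0.0040432
  Liophila: 0.26 × 0.57 × 0.42 × 0.23 = 0.014316
  Glyptoceros: 0.12 × 0.19 × 0.80 × 0.18 = 0.0032832
  Iramys: 0.17 × 0.07 × 0.88 × 0.92 = 0.0096342
  Hylaceros: 0.35 × 0.68 × 0.41 × 0.75 = 0.073185
Marginal likelihood of the evidence = 0.10446.
P(Hylaceros | evidence) = 0.073185 / 0.10446 ≈ 0.701.

0.701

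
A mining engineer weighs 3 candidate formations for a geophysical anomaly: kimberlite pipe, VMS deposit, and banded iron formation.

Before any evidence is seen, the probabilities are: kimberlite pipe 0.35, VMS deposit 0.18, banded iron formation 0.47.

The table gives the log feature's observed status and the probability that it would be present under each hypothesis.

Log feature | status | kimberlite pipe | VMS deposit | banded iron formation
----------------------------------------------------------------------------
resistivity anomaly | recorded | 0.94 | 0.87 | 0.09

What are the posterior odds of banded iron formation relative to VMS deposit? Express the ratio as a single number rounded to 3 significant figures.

0.270

The normalizing constant cancels in an odds ratio, so compute prior × likelihood for the two hypotheses only:
  banded iron formation: 0.47 × 0.09 = 0.0423
  VMS deposit: 0.18 × 0.87 = 0.1566
Odds(banded iron formation : VMS deposit) = 0.0423 / 0.1566 ≈ 0.270.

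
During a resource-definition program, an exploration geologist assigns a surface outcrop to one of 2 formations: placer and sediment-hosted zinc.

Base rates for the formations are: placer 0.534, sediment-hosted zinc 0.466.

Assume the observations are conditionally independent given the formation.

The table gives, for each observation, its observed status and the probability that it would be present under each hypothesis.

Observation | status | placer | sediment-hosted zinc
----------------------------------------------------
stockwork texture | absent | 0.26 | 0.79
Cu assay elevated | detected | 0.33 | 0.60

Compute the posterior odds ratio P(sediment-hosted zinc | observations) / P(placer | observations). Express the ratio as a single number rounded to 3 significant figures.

The normalizing constant cancels in an odds ratio, so compute prior × likelihood for the two hypotheses only (using 1 − P(present | H) for each absent observation):
  sediment-hosted zinc: 0.466 × (1 − 0.79) × 0.60 = 0.058716
  placer: 0.534 × (1 − 0.26) × 0.33 = 0.1304
Odds(sediment-hosted zinc : placer) = 0.058716 / 0.1304 ≈ 0.450.

0.450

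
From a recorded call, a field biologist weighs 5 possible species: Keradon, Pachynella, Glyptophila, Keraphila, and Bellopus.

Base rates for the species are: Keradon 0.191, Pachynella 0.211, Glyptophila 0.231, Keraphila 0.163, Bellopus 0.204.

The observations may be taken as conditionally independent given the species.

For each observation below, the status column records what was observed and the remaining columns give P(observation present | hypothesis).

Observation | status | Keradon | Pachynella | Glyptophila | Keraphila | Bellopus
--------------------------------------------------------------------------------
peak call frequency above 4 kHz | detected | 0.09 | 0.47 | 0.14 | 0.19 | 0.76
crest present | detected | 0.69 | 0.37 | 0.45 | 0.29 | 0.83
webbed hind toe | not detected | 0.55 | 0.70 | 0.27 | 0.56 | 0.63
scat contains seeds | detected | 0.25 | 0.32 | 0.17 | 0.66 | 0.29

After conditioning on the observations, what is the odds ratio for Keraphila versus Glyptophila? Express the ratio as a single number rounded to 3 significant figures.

The normalizing constant cancels in an odds ratio, so compute prior × likelihood for the two hypotheses only (using 1 − P(present | H) for each absent observation):
  Keraphila: 0.163 × 0.19 × 0.29 × (1 − 0.56) × 0.66 = 0.0026082
  Glyptophila: 0.231 × 0.14 × 0.45 × (1 − 0.27) × 0.17 = 0.001806
Posterior odds = 0.0026082 / 0.001806 ≈ 1.44.

1.44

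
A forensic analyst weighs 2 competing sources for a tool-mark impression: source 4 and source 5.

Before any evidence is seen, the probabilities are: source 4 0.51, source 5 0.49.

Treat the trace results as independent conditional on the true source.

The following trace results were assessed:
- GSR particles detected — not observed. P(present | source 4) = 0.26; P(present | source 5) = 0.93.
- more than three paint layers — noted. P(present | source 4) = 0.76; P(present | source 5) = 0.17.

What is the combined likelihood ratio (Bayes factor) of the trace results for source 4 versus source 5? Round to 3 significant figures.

Joint likelihood of the trace result pattern under each hypothesis (using 1 − P(present | H) for each absent trace result):
  source 4: (1 − 0.26) × 0.76 = 0.5624
  source 5: (1 − 0.93) × 0.17 = 0.0119
Bayes factor = 0.5624 / 0.0119 ≈ 47.3

47.3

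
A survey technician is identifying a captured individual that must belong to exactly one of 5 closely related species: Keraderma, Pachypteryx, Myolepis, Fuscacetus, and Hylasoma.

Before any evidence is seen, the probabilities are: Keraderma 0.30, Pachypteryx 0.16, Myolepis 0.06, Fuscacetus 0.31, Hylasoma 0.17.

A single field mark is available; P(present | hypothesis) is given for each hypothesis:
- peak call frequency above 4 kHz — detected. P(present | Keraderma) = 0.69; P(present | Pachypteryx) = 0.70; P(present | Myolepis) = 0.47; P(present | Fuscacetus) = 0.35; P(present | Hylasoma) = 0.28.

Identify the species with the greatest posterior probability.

For each hypothesis, the unnormalized posterior weight is prior × likelihood:
  Keraderma: 0.30 × 0.69 = 0.207
  Pachypteryx: 0.16 × 0.70 = 0.112
  Myolepis: 0.06 × 0.47 = 0.0282
  Fuscacetus: 0.31 × 0.35 = 0.1085
  Hylasoma: 0.17 × 0.28 = 0.0476
Marginal likelihood of the evidence = 0.5033.
P(Keraderma | evidence) ≈ 0.207 / 0.5033 ≈ 0.411
P(Pachypteryx | evidence) ≈ 0.112 / 0.5033 ≈ 0.223
P(Myolepis | evidence) ≈ 0.0282 / 0.5033 ≈ 0.056
P(Fuscacetus | evidence) ≈ 0.1085 / 0.5033 ≈ 0.216
P(Hylasoma | evidence) ≈ 0.0476 / 0.5033 ≈ 0.095
The largest is 0.411, so Keraderma is most probable.

Keraderma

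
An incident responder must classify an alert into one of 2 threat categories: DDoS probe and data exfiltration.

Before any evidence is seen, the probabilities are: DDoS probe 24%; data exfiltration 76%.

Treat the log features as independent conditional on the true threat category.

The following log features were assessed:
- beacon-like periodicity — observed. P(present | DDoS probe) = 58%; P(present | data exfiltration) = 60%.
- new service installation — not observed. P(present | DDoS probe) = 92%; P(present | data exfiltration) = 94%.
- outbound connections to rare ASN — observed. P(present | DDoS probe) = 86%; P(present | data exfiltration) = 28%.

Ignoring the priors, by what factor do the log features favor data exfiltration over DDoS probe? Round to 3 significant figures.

Joint likelihood of the log feature pattern under each hypothesis (using 1 − P(present | H) for each absent log feature):
  data exfiltration: 0.60 × (1 − 0.94) × 0.28 = 0.01008
  DDoS probe: 0.58 × (1 − 0.92) × 0.86 = 0.039904
Bayes factor = 0.01008 / 0.039904 ≈ 0.253

0.253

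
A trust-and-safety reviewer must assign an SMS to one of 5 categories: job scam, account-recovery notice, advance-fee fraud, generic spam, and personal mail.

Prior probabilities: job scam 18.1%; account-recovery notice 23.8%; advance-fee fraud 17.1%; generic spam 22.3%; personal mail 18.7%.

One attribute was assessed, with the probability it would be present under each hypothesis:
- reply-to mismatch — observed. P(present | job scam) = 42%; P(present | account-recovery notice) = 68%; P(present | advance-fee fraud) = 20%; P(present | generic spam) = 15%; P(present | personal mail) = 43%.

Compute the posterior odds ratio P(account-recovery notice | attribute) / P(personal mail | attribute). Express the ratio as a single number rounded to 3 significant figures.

2.01

The normalizing constant cancels in an odds ratio, so compute prior × likelihood for the two hypotheses only:
  account-recovery notice: 0.238 × 0.68 = 0.16184
  personal mail: 0.187 × 0.43 = 0.08041
Odds(account-recovery notice : personal mail) = 0.16184 / 0.08041 ≈ 2.01.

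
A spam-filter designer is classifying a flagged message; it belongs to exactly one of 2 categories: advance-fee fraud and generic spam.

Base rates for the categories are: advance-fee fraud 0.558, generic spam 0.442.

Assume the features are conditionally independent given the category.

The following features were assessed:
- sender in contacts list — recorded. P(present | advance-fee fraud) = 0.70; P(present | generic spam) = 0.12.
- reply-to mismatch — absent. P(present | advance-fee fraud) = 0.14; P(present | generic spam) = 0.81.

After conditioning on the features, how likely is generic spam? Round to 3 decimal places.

0.029

For each hypothesis, the unnormalized posterior weight is prior × product of the feature likelihoods (using 1 − P(present | H) for each absent feature):
  advance-fee fraud: 0.558 × 0.70 × (1 − 0.14) = 0.33592
  generic spam: 0.442 × 0.12 × (1 − 0.81) = 0.010078
Marginal likelihood of the evidence = 0.34599.
P(generic spam | evidence) = 0.010078 / 0.34599 ≈ 0.029.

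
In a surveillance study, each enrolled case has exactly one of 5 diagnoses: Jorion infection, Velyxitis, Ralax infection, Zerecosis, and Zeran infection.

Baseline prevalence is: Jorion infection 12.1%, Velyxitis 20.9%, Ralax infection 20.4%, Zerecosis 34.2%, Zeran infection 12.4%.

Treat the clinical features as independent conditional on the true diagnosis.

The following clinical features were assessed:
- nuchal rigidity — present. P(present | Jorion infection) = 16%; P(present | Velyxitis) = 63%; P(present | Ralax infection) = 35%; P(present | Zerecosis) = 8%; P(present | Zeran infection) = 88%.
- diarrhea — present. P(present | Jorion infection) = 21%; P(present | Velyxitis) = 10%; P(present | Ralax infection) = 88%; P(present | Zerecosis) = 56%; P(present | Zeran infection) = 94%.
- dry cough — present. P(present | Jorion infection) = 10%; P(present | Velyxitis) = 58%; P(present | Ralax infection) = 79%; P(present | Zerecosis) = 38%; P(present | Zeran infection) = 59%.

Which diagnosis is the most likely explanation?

Zeran infection

By Bayes' rule with conditional independence, the unnormalized weight for each hypothesis is prior × ∏ likelihoods:
  Jorion infection: 0.121 × 0.16 × 0.21 × 0.10 = 0.00040656
  Velyxitis: 0.209 × 0.63 × 0.10 × 0.58 = 0.0076369
  Ralax infection: 0.204 × 0.35 × 0.88 × 0.79 = 0.049637
  Zerecosis: 0.342 × 0.08 × 0.56 × 0.38 = 0.0058222
  Zeran infection: 0.124 × 0.88 × 0.94 × 0.59 = 0.060518
Marginal likelihood of the evidence = 0.12402.
P(Jorion infection | evidence) ≈ 0.00040656 / 0.12402 ≈ 0.003
P(Velyxitis | evidence) ≈ 0.0076369 / 0.12402 ≈ 0.062
P(Ralax infection | evidence) ≈ 0.049637 / 0.12402 ≈ 0.400
P(Zerecosis | evidence) ≈ 0.0058222 / 0.12402 ≈ 0.047
P(Zeran infection | evidence) ≈ 0.060518 / 0.12402 ≈ 0.488
The largest is 0.488, so Zeran infection is most probable.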